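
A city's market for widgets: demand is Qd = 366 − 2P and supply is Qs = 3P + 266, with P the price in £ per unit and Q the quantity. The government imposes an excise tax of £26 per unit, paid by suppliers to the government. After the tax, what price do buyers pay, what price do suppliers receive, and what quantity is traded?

Before the tax: set 366 − 2P = 3P + 266 → P* = £20, Q* = 326.
With the tax collected from suppliers, supply shifts: Qs = 3(P − 26) + 266.
New equilibrium: buyers pay £35.6, suppliers receive £9.6, Q = 294.8. (Wedge: Pb − Ps = 26.)
The less price-elastic side of the market bears the larger share of a per-unit tax.

Buyers pay £35.6; suppliers receive £9.6; quantity = 294.8.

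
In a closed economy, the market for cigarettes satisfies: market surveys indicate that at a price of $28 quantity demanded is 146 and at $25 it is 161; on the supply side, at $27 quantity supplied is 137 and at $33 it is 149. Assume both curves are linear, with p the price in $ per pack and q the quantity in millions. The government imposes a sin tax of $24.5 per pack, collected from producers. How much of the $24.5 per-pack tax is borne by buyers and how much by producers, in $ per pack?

Buyers bear $7 per pack; producers bear $17.5 per pack.

Demand slope: (161 − 146)/(25 − 28) = -5, so qd = 286 − 5p.
Supply slope: (149 − 137)/(33 − 27) = 2, so qs = 2p + 83.
Before the tax: set 286 − 5p = 2p + 83 → p* = $29, q* = 141.
With the tax collected from producers, supply shifts: qs = 2(p − 24.5) + 83.
Solving gives q = 106 with buyers paying $36 and producers receiving $11.5 (the $24.5 wedge).
Burden on buyers: $7; on producers: $17.5. (They sum to $24.5.)
The less price-elastic side of the market bears the larger share of a per-unit tax.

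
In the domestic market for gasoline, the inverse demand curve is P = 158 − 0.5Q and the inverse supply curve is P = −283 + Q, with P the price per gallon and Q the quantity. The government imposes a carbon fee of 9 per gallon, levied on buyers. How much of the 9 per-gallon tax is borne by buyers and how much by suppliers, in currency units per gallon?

Buyers bear 3 per gallon; suppliers bear 6 per gallon.

Rewrite in direct form: Qd = 316 − 2P and Qs = P + 283.
Without the tax, 316 − 2P = P + 283 gives 3P = 33, so P* = 11 and Q* = 294.
With the tax collected from buyers, demand (in seller-price terms) shifts: Qd = 316 − 2(P + 9).
New equilibrium: buyers pay 14, suppliers receive 5, Q = 288. (Wedge: Pb − Ps = 9.)
Burden on buyers: 3; on suppliers: 6. (They sum to 9.)
The less price-elastic side of the market bears the larger share of a per-unit tax.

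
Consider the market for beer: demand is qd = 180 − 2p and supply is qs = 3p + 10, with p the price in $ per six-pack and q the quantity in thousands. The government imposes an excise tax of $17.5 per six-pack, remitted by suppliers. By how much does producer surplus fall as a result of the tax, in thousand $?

Before the tax: set 180 − 2p = 3p + 10 → p* = $34, q* = 112.
With the tax collected from suppliers, supply shifts: qs = 3(p − 17.5) + 10.
Solving gives q = 91 with buyers paying $44.5 and suppliers receiving $27 (the $17.5 wedge).
ΔPS is the trapezoid between Q = 91 and Q = 112 of height $7: ½ · (112 + 91) · 7 = $710.5.

Producer surplus falls by $710.5 thousand.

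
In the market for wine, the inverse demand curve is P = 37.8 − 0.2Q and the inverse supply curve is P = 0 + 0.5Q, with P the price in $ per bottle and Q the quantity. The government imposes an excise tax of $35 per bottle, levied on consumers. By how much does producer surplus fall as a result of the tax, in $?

Inverting to Q(P) form: Qd = 189 − 5P; Qs = 2P.
Without the tax, 189 − 5P = 2P gives 7P = 189, so P* = $27 and Q* = 54.
With the tax collected from consumers, demand (in seller-price terms) shifts: Qd = 189 − 5(P + 35).
Solving gives Q = 4 with consumers paying $37 and producers receiving $2 (the $35 wedge).
ΔPS is the trapezoid between Q = 4 and Q = 54 of height $25: ½ · (54 + 4) · 25 = $725.

Producer surplus falls by $725.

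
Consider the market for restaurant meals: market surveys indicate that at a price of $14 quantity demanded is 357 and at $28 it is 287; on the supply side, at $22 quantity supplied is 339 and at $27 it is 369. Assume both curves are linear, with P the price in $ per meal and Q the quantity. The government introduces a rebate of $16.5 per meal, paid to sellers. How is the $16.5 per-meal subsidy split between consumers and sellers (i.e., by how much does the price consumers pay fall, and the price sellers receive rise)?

Consumers gain $9 per meal; sellers gain $7.5 per meal.

Demand slope: (287 − 357)/(28 − 14) = -5, so Qd = 427 − 5P.
Supply slope: (369 − 339)/(27 − 22) = 6, so Qs = 6P + 207.
Before the subsidy: set 427 − 5P = 6P + 207 → P* = $20, Q* = 327.
With a per-unit subsidy paid to sellers, each receives P + 16.5 per unit sold, so supply becomes Qs = 6(P + 16.5) + 207.
New equilibrium: consumers pay $11, sellers receive $27.5, Q = 372. (Wedge: Pb − Ps = −16.5.)
Gain to consumers: $9; to sellers: $7.5. (They sum to $16.5.)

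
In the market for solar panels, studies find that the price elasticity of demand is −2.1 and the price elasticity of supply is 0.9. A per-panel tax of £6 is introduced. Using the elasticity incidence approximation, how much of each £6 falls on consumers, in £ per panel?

Consumers bear ≈ £1.8 per panel.

Incidence ratio: consumers' share ≈ εs / (εs + |εd|) = 0.9 / (0.9 + 2.1) = 0.3.
So consumers bear ≈ 0.3 × £6 = £1.8; suppliers bear £4.2.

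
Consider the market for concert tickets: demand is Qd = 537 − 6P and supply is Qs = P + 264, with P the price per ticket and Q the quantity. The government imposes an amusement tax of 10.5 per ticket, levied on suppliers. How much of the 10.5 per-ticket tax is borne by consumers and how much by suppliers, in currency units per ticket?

Before the tax: set 537 − 6P = P + 264 → P* = 39, Q* = 303.
With the tax collected from suppliers, supply shifts: Qs = (P − 10.5) + 264.
Solving gives Q = 294 with consumers paying 40.5 and suppliers receiving 30 (the 10.5 wedge).
Burden on consumers: 1.5; on suppliers: 9. (They sum to 10.5.)
The less price-elastic side of the market bears the larger share of a per-unit tax.

Consumers bear 1.5 per ticket; suppliers bear 9 per ticket.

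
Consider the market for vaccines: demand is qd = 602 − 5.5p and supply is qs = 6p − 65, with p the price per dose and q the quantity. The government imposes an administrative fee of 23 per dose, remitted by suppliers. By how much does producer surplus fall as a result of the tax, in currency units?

Producer surplus falls by 2750.

Before the tax: set 602 − 5.5p = 6p − 65 → p* = 58, q* = 283.
With the tax collected from suppliers, supply shifts: qs = 6(p − 23) − 65.
New equilibrium: consumers pay 70, suppliers receive 47, q = 217. (Wedge: pb − ps = 23.)
ΔPS is the trapezoid between Q = 217 and Q = 283 of height 11: ½ · (283 + 217) · 11 = 2750.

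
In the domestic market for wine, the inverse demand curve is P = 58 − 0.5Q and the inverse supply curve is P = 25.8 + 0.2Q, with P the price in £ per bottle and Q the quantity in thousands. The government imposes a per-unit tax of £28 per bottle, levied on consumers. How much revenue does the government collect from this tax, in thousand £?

Tax revenue = £168 thousand.

Inverting to Q(P) form: Qd = 116 − 2P; Qs = 5P − 129.
Before the tax: set 116 − 2P = 5P − 129 → P* = £35, Q* = 46.
With the tax collected from consumers, demand (in seller-price terms) shifts: Qd = 116 − 2(P + 28).
Solving gives Q = 6 with consumers paying £55 and producers receiving £27 (the £28 wedge).
Revenue = t · Q = 28 · 6 = £168.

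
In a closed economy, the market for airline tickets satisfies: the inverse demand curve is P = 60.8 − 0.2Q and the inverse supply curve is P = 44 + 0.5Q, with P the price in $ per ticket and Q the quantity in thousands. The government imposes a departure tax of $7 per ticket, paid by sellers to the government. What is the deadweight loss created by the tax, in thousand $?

Rewrite in direct form: Qd = 304 − 5P and Qs = 2P − 88.
Without the tax, 304 − 5P = 2P − 88 gives 7P = 392, so P* = $56 and Q* = 24.
With the tax collected from sellers, supply shifts: Qs = 2(P − 7) − 88.
New equilibrium: consumers pay $58, sellers receive $51, Q = 14. (Wedge: Pb − Ps = 7.)
Quantity falls by |ΔQ| = |24 − 14| = 10.
DWL = ½ · t · |ΔQ| = ½ · 7 · 10 = $35.

Deadweight loss = $35 thousand.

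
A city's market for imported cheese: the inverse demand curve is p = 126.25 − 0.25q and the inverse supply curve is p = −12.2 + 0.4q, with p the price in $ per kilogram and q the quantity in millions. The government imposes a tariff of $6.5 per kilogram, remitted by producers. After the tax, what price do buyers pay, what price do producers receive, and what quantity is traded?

Rewrite in direct form: qd = 505 − 4p and qs = 2.5p + 30.5.
Before the tax: set 505 − 4p = 2.5p + 30.5 → p* = $73, q* = 213.
With the tax collected from producers, supply shifts: qs = 2.5(p − 6.5) + 30.5.
Solving gives q = 203 with buyers paying $75.5 and producers receiving $69 (the $6.5 wedge).
The less price-elastic side of the market bears the larger share of a per-unit tax.

Buyers pay $75.5; producers receive $69; quantity = 203.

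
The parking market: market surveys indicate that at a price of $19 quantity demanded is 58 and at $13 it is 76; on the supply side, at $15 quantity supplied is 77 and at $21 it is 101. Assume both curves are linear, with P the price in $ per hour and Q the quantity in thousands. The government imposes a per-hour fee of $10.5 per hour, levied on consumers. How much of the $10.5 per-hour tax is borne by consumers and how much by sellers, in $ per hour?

Consumers bear $6 per hour; sellers bear $4.5 per hour.

Demand slope: (76 − 58)/(13 − 19) = -3, so Qd = 115 − 3P.
Supply slope: (101 − 77)/(21 − 15) = 4, so Qs = 4P + 17.
Without the tax, 115 − 3P = 4P + 17 gives 7P = 98, so P* = $14 and Q* = 73.
With the tax collected from consumers, demand (in seller-price terms) shifts: Qd = 115 − 3(P + 10.5).
Solving gives Q = 55 with consumers paying $20 and sellers receiving $9.5 (the $10.5 wedge).
Burden on consumers: $6; on sellers: $4.5. (They sum to $10.5.)
The less price-elastic side of the market bears the larger share of a per-unit tax.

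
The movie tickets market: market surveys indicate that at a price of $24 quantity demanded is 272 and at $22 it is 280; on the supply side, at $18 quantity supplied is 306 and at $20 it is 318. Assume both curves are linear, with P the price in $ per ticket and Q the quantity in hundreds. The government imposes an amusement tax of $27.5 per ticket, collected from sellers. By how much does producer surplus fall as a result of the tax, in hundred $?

Producer surplus falls by $2937 hundred.

Demand slope: (280 − 272)/(22 − 24) = -4, so Qd = 368 − 4P.
Supply slope: (318 − 306)/(20 − 18) = 6, so Qs = 6P + 198.
Before the tax: set 368 − 4P = 6P + 198 → P* = $17, Q* = 300.
With the tax collected from sellers, supply shifts: Qs = 6(P − 27.5) + 198.
Solving gives Q = 234 with consumers paying $33.5 and sellers receiving $6 (the $27.5 wedge).
ΔPS is the trapezoid between Q = 234 and Q = 300 of height $11: ½ · (300 + 234) · 11 = $2937.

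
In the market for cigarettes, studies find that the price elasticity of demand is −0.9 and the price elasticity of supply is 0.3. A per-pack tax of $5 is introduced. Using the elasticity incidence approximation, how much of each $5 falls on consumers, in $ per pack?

Consumers bear ≈ $1.25 per pack.

Incidence ratio: consumers' share ≈ εs / (εs + |εd|) = 0.3 / (0.3 + 0.9) = 0.25.
So consumers bear ≈ 0.25 × $5 = $1.25; producers bear $3.75.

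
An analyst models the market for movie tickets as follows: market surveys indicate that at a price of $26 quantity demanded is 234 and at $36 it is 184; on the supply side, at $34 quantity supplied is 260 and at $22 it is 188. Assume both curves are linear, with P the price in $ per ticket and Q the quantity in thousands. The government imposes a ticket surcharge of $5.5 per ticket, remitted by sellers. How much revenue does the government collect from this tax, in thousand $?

Tax revenue = $1149.5 thousand.

Demand slope: (184 − 234)/(36 − 26) = -5, so Qd = 364 − 5P.
Supply slope: (188 − 260)/(22 − 34) = 6, so Qs = 6P + 56.
Without the tax, 364 − 5P = 6P + 56 gives 11P = 308, so P* = $28 and Q* = 224.
With the tax collected from sellers, supply shifts: Qs = 6(P − 5.5) + 56.
New equilibrium: consumers pay $31, sellers receive $25.5, Q = 209. (Wedge: Pb − Ps = 5.5.)
Revenue = t · Q = 5.5 · 209 = $1149.5.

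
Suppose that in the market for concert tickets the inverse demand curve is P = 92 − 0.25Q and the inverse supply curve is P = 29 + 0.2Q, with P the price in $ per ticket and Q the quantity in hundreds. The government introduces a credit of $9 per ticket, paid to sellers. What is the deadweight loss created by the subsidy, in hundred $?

Inverting to Q(P) form: Qd = 368 − 4P; Qs = 5P − 145.
Before the subsidy: set 368 − 4P = 5P − 145 → P* = $57, Q* = 140.
With a per-unit subsidy paid to sellers, each receives P + 9 per unit sold, so supply becomes Qs = 5(P + 9) − 145.
Solving gives Q = 160 with buyers paying $52 and sellers receiving $61 (the $9 wedge).
Quantity rises by |ΔQ| = |140 − 160| = 20.
DWL = ½ · t · |ΔQ| = ½ · 9 · 20 = $90.

Deadweight loss = $90 hundred.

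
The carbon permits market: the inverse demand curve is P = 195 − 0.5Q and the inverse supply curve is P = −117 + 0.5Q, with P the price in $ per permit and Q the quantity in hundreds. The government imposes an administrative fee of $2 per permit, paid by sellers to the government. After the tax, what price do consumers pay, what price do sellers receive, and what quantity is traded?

Rewrite in direct form: Qd = 390 − 2P and Qs = 2P + 234.
Before the tax: set 390 − 2P = 2P + 234 → P* = $39, Q* = 312.
With the tax collected from sellers, supply shifts: Qs = 2(P − 2) + 234.
Solving gives Q = 310 with consumers paying $40 and sellers receiving $38 (the $2 wedge).
The less price-elastic side of the market bears the larger share of a per-unit tax.

Consumers pay $40; sellers receive $38; quantity = 310.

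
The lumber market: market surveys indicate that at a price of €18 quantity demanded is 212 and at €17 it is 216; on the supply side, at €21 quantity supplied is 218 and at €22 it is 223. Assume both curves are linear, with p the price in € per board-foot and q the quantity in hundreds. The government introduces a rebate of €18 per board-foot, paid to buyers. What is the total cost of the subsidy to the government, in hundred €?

Demand slope: (216 − 212)/(17 − 18) = -4, so qd = 284 − 4p.
Supply slope: (223 − 218)/(22 − 21) = 5, so qs = 5p + 113.
Without the subsidy, 284 − 4p = 5p + 113 gives 9p = 171, so p* = €19 and q* = 208.
With a per-unit subsidy paid to buyers, each effectively pays p − 18, so demand becomes qd = 284 − 4(p − 18).
New equilibrium: buyers pay €9, producers receive €27, q = 248. (Wedge: pb − ps = −18.)
Outlay = t · Q = 18 · 248 = €4464.

Government outlay = €4464 hundred.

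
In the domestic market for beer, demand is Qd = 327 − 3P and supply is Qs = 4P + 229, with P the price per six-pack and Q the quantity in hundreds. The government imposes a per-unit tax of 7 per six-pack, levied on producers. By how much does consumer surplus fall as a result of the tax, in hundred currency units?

Before the tax: set 327 − 3P = 4P + 229 → P* = 14, Q* = 285.
With the tax collected from producers, supply shifts: Qs = 4(P − 7) + 229.
Solving gives Q = 273 with buyers paying 18 and producers receiving 11 (the 7 wedge).
ΔCS is the trapezoid between Q = 273 and Q = 285 of height 4: ½ · (285 + 273) · 4 = 1116.

Consumer surplus falls by 1116 hundred.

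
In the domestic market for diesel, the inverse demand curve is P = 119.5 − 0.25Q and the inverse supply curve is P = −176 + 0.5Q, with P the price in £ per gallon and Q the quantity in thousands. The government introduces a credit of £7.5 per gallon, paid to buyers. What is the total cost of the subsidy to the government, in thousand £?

Rewrite in direct form: Qd = 478 − 4P and Qs = 2P + 352.
Without the subsidy, 478 − 4P = 2P + 352 gives 6P = 126, so P* = £21 and Q* = 394.
With a per-unit subsidy paid to buyers, each effectively pays P − 7.5, so demand becomes Qd = 478 − 4(P − 7.5).
New equilibrium: buyers pay £18.5, producers receive £26, Q = 404. (Wedge: Pb − Ps = −7.5.)
Outlay = t · Q = 7.5 · 404 = £3030.

Government outlay = £3030 thousand.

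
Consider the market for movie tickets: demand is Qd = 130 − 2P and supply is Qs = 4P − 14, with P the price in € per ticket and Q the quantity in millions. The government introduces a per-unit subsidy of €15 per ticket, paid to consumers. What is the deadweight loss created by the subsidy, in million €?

Deadweight loss = €150 million.

Before the subsidy: set 130 − 2P = 4P − 14 → P* = €24, Q* = 82.
With a per-unit subsidy paid to consumers, each effectively pays P − 15, so demand becomes Qd = 130 − 2(P − 15).
Solving gives Q = 102 with consumers paying €14 and suppliers receiving €29 (the €15 wedge).
Quantity rises by |ΔQ| = |82 − 102| = 20.
DWL = ½ · t · |ΔQ| = ½ · 15 · 20 = €150.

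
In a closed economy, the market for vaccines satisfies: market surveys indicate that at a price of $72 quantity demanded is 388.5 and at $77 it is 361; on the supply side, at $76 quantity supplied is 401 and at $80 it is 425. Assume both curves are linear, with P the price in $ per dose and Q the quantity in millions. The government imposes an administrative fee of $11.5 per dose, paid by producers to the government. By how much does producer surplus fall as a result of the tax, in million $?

Demand slope: (361 − 388.5)/(77 − 72) = -5.5, so Qd = 784.5 − 5.5P.
Supply slope: (425 − 401)/(80 − 76) = 6, so Qs = 6P − 55.
Without the tax, 784.5 − 5.5P = 6P − 55 gives 11.5P = 839.5, so P* = $73 and Q* = 383.
With the tax collected from producers, supply shifts: Qs = 6(P − 11.5) − 55.
New equilibrium: consumers pay $79, producers receive $67.5, Q = 350. (Wedge: Pb − Ps = 11.5.)
ΔPS is the trapezoid between Q = 350 and Q = 383 of height $5.5: ½ · (383 + 350) · 5.5 = $2015.75.

Producer surplus falls by $2015.75 million.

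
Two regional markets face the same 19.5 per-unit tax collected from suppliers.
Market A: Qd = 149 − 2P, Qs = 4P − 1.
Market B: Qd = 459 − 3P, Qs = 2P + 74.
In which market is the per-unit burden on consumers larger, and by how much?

Market A: pre-tax P* = 25, Q* = 99; post-tax Q = 73; per-unit burden on consumers = 13.
Market B: pre-tax P* = 77, Q* = 228; post-tax Q = 204.6; per-unit burden on consumers = 7.8.
Difference: 13 vs 7.8 → market A is larger by 5.2.

Market A, by 5.2.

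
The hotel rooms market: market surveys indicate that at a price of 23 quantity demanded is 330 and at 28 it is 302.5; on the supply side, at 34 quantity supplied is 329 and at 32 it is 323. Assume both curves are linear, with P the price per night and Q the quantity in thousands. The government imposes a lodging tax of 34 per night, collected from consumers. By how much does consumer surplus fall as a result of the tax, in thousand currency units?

Consumer surplus falls by 3300 thousand.

Demand slope: (302.5 − 330)/(28 − 23) = -5.5, so Qd = 456.5 − 5.5P.
Supply slope: (323 − 329)/(32 − 34) = 3, so Qs = 3P + 227.
Before the tax: set 456.5 − 5.5P = 3P + 227 → P* = 27, Q* = 308.
With the tax collected from consumers, demand (in seller-price terms) shifts: Qd = 456.5 − 5.5(P + 34).
New equilibrium: consumers pay 39, suppliers receive 5, Q = 242. (Wedge: Pb − Ps = 34.)
ΔCS is the trapezoid between Q = 242 and Q = 308 of height 12: ½ · (308 + 242) · 12 = 3300.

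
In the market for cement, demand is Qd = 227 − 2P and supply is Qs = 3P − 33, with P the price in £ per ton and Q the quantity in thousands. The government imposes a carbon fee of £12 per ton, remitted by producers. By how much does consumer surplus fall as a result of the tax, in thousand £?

Consumer surplus falls by £833.76 thousand.

Without the tax, 227 − 2P = 3P − 33 gives 5P = 260, so P* = £52 and Q* = 123.
With the tax collected from producers, supply shifts: Qs = 3(P − 12) − 33.
Solving gives Q = 108.6 with buyers paying £59.2 and producers receiving £47.2 (the £12 wedge).
ΔCS is the trapezoid between Q = 108.6 and Q = 123 of height £7.2: ½ · (123 + 108.6) · 7.2 = £833.76.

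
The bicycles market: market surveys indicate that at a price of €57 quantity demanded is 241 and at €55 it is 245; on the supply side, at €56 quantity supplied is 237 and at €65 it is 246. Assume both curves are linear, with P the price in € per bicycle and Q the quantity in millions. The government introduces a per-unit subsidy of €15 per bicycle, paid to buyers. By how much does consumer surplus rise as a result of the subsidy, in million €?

Consumer surplus rises by €1220 million.

Demand slope: (245 − 241)/(55 − 57) = -2, so Qd = 355 − 2P.
Supply slope: (246 − 237)/(65 − 56) = 1, so Qs = P + 181.
Without the subsidy, 355 − 2P = P + 181 gives 3P = 174, so P* = €58 and Q* = 239.
With a per-unit subsidy paid to buyers, each effectively pays P − 15, so demand becomes Qd = 355 − 2(P − 15).
Solving gives Q = 249 with buyers paying €53 and suppliers receiving €68 (the €15 wedge).
ΔCS is the trapezoid between Q = 249 and Q = 239 of height €5: ½ · (239 + 249) · 5 = €1220.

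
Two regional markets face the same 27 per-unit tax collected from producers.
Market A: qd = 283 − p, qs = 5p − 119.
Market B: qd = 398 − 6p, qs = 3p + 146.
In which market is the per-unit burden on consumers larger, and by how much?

Market A: pre-tax p* = 67, q* = 216; post-tax q = 193.5; per-unit burden on consumers = 22.5.
Market B: pre-tax p* = 28, q* = 230; post-tax q = 176; per-unit burden on consumers = 9.
Difference: 22.5 vs 9 → market A is larger by 13.5.

Market A, by 13.5.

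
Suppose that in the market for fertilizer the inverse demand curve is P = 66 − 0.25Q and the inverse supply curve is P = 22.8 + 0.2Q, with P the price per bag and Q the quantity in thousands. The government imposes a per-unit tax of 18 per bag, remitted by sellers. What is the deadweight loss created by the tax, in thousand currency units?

Deadweight loss = 360 thousand.

Rewrite in direct form: Qd = 264 − 4P and Qs = 5P − 114.
Before the tax: set 264 − 4P = 5P − 114 → P* = 42, Q* = 96.
With the tax collected from sellers, supply shifts: Qs = 5(P − 18) − 114.
Solving gives Q = 56 with consumers paying 52 and sellers receiving 34 (the 18 wedge).
Quantity falls by |ΔQ| = |96 − 56| = 40.
DWL = ½ · t · |ΔQ| = ½ · 18 · 40 = 360.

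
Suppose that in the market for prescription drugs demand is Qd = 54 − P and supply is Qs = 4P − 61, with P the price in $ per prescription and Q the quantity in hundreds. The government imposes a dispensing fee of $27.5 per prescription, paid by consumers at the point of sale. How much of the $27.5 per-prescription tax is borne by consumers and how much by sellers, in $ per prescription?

Consumers bear $22 per prescription; sellers bear $5.5 per prescription.

Without the tax, 54 − P = 4P − 61 gives 5P = 115, so P* = $23 and Q* = 31.
With the tax collected from consumers, demand (in seller-price terms) shifts: Qd = 54 − (P + 27.5).
Solving gives Q = 9 with consumers paying $45 and sellers receiving $17.5 (the $27.5 wedge).
Burden on consumers: $22; on sellers: $5.5. (They sum to $27.5.)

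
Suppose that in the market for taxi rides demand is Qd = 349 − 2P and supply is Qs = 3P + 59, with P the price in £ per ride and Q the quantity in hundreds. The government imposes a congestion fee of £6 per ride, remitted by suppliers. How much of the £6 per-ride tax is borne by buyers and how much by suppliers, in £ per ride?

Without the tax, 349 − 2P = 3P + 59 gives 5P = 290, so P* = £58 and Q* = 233.
With the tax collected from suppliers, supply shifts: Qs = 3(P − 6) + 59.
Solving gives Q = 225.8 with buyers paying £61.6 and suppliers receiving £55.6 (the £6 wedge).
Burden on buyers: £3.6; on suppliers: £2.4. (They sum to £6.)
The less price-elastic side of the market bears the larger share of a per-unit tax.

Buyers bear £3.6 per ride; suppliers bear £2.4 per ride.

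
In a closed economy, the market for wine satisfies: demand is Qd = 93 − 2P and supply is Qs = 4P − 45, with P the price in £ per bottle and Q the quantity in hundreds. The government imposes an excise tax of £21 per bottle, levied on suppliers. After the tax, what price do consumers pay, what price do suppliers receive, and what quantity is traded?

Consumers pay £37; suppliers receive £16; quantity = 19.

Before the tax: set 93 − 2P = 4P − 45 → P* = £23, Q* = 47.
With the tax collected from suppliers, supply shifts: Qs = 4(P − 21) − 45.
Solving gives Q = 19 with consumers paying £37 and suppliers receiving £16 (the £21 wedge).
The less price-elastic side of the market bears the larger share of a per-unit tax.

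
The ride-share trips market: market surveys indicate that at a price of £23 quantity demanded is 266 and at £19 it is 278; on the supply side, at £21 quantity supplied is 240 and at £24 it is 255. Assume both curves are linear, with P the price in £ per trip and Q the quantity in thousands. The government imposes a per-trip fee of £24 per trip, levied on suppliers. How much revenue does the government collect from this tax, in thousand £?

Tax revenue = £5160 thousand.

Demand slope: (278 − 266)/(19 − 23) = -3, so Qd = 335 − 3P.
Supply slope: (255 − 240)/(24 − 21) = 5, so Qs = 5P + 135.
Before the tax: set 335 − 3P = 5P + 135 → P* = £25, Q* = 260.
With the tax collected from suppliers, supply shifts: Qs = 5(P − 24) + 135.
New equilibrium: consumers pay £40, suppliers receive £16, Q = 215. (Wedge: Pb − Ps = 24.)
Revenue = t · Q = 24 · 215 = £5160.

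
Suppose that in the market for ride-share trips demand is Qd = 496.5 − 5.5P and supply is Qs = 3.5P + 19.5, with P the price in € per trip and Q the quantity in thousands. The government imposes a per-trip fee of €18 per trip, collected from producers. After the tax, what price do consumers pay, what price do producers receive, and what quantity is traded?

Consumers pay €60; producers receive €42; quantity = 166.5.

Before the tax: set 496.5 − 5.5P = 3.5P + 19.5 → P* = €53, Q* = 205.
With the tax collected from producers, supply shifts: Qs = 3.5(P − 18) + 19.5.
New equilibrium: consumers pay €60, producers receive €42, Q = 166.5. (Wedge: Pb − Ps = 18.)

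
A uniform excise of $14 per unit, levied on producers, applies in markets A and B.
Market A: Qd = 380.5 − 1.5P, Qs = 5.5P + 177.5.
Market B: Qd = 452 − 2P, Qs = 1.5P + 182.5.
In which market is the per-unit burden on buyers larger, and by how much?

Market A: pre-tax P* = $29, Q* = 337; post-tax Q = 320.5; per-unit burden on buyers = $11.
Market B: pre-tax P* = $77, Q* = 298; post-tax Q = 286; per-unit burden on buyers = $6.
Difference: $11 vs $6 → market A is larger by $5.

Market A, by $5.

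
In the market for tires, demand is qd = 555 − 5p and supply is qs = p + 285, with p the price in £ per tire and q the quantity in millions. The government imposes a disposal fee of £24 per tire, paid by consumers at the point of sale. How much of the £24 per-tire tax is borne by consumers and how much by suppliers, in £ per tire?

Without the tax, 555 − 5p = p + 285 gives 6p = 270, so p* = £45 and q* = 330.
With the tax collected from consumers, demand (in seller-price terms) shifts: qd = 555 − 5(p + 24).
New equilibrium: consumers pay £49, suppliers receive £25, q = 310. (Wedge: pb − ps = 24.)
Burden on consumers: £4; on suppliers: £20. (They sum to £24.)
The less price-elastic side of the market bears the larger share of a per-unit tax.

Consumers bear £4 per tire; suppliers bear £20 per tire.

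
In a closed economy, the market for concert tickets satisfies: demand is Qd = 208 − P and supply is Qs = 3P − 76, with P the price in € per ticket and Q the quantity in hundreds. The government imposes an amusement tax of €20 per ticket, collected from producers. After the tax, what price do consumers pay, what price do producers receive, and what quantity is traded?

Without the tax, 208 − P = 3P − 76 gives 4P = 284, so P* = €71 and Q* = 137.
With the tax collected from producers, supply shifts: Qs = 3(P − 20) − 76.
Solving gives Q = 122 with consumers paying €86 and producers receiving €66 (the €20 wedge).

Consumers pay €86; producers receive €66; quantity = 122.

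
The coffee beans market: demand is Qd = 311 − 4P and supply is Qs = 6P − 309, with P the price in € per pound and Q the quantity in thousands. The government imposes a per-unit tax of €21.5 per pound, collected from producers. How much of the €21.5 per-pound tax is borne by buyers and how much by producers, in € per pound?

Before the tax: set 311 − 4P = 6P − 309 → P* = €62, Q* = 63.
With the tax collected from producers, supply shifts: Qs = 6(P − 21.5) − 309.
New equilibrium: buyers pay €74.9, producers receive €53.4, Q = 11.4. (Wedge: Pb − Ps = 21.5.)
Burden on buyers: €12.9; on producers: €8.6. (They sum to €21.5.)

Buyers bear €12.9 per pound; producers bear €8.6 per pound.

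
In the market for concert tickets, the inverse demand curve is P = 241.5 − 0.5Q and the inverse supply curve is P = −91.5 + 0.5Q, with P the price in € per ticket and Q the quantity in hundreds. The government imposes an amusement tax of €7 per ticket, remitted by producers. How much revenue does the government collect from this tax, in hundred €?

Tax revenue = €2282 hundred.

Inverting to Q(P) form: Qd = 483 − 2P; Qs = 2P + 183.
Before the tax: set 483 − 2P = 2P + 183 → P* = €75, Q* = 333.
With the tax collected from producers, supply shifts: Qs = 2(P − 7) + 183.
New equilibrium: consumers pay €78.5, producers receive €71.5, Q = 326. (Wedge: Pb − Ps = 7.)
Revenue = t · Q = 7 · 326 = €2282.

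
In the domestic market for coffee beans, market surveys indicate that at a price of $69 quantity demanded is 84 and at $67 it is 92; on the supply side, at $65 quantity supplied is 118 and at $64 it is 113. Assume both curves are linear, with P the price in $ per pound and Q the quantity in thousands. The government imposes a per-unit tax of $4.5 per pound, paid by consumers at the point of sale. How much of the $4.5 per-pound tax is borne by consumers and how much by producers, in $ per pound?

Consumers bear $2.5 per pound; producers bear $2 per pound.

Demand slope: (92 − 84)/(67 − 69) = -4, so Qd = 360 − 4P.
Supply slope: (113 − 118)/(64 − 65) = 5, so Qs = 5P − 207.
Before the tax: set 360 − 4P = 5P − 207 → P* = $63, Q* = 108.
With the tax collected from consumers, demand (in seller-price terms) shifts: Qd = 360 − 4(P + 4.5).
Solving gives Q = 98 with consumers paying $65.5 and producers receiving $61 (the $4.5 wedge).
Burden on consumers: $2.5; on producers: $2. (They sum to $4.5.)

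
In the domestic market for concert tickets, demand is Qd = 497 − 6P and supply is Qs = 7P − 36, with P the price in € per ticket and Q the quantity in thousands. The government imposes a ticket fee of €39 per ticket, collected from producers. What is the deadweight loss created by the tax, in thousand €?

Deadweight loss = €2457 thousand.

Without the tax, 497 − 6P = 7P − 36 gives 13P = 533, so P* = €41 and Q* = 251.
With the tax collected from producers, supply shifts: Qs = 7(P − 39) − 36.
Solving gives Q = 125 with buyers paying €62 and producers receiving €23 (the €39 wedge).
Quantity falls by |ΔQ| = |251 − 125| = 126.
DWL = ½ · t · |ΔQ| = ½ · 39 · 126 = €2457.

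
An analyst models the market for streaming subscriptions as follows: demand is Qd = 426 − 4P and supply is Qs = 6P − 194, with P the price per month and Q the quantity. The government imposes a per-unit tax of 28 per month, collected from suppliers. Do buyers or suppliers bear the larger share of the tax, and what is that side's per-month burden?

Buyers bear the larger share: 16.8 per month.

Without the tax, 426 − 4P = 6P − 194 gives 10P = 620, so P* = 62 and Q* = 178.
With the tax collected from suppliers, supply shifts: Qs = 6(P − 28) − 194.
New equilibrium: buyers pay 78.8, suppliers receive 50.8, Q = 110.8. (Wedge: Pb − Ps = 28.)
Per-month burden: buyers 16.8, suppliers 11.2.
Buyers take the larger share because demand is less price-elastic here (demand slope 4 vs supply slope 6).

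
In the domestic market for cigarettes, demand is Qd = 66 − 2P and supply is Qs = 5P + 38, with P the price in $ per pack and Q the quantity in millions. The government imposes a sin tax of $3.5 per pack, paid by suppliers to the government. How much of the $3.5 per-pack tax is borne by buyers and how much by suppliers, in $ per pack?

Before the tax: set 66 − 2P = 5P + 38 → P* = $4, Q* = 58.
With the tax collected from suppliers, supply shifts: Qs = 5(P − 3.5) + 38.
Solving gives Q = 53 with buyers paying $6.5 and suppliers receiving $3 (the $3.5 wedge).
Burden on buyers: $2.5; on suppliers: $1. (They sum to $3.5.)
The less price-elastic side of the market bears the larger share of a per-unit tax.

Buyers bear $2.5 per pack; suppliers bear $1 per pack.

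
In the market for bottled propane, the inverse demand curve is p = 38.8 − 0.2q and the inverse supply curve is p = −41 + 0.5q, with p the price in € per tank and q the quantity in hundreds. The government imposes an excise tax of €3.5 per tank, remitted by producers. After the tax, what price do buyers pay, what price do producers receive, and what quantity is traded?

Buyers pay €17; producers receive €13.5; quantity = 109.

Rewrite in direct form: qd = 194 − 5p and qs = 2p + 82.
Without the tax, 194 − 5p = 2p + 82 gives 7p = 112, so p* = €16 and q* = 114.
With the tax collected from producers, supply shifts: qs = 2(p − 3.5) + 82.
Solving gives q = 109 with buyers paying €17 and producers receiving €13.5 (the €3.5 wedge).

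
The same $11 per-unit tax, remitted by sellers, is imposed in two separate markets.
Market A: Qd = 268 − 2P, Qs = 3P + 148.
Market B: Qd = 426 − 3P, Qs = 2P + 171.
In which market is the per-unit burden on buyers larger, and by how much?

Market A: pre-tax P* = $24, Q* = 220; post-tax Q = 206.8; per-unit burden on buyers = $6.6.
Market B: pre-tax P* = $51, Q* = 273; post-tax Q = 259.8; per-unit burden on buyers = $4.4.
Difference: $6.6 vs $4.4 → market A is larger by $2.2.

Market A, by $2.2.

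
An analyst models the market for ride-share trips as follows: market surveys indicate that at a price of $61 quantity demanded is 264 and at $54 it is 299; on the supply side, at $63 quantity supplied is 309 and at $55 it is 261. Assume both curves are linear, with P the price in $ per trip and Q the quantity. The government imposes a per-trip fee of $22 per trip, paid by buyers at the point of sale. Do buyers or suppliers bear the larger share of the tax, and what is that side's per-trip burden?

Demand slope: (299 − 264)/(54 − 61) = -5, so Qd = 569 − 5P.
Supply slope: (261 − 309)/(55 − 63) = 6, so Qs = 6P − 69.
Without the tax, 569 − 5P = 6P − 69 gives 11P = 638, so P* = $58 and Q* = 279.
With the tax collected from buyers, demand (in seller-price terms) shifts: Qd = 569 − 5(P + 22).
New equilibrium: buyers pay $70, suppliers receive $48, Q = 219. (Wedge: Pb − Ps = 22.)
Per-trip burden: buyers $12, suppliers $10.
Buyers take the larger share because demand is less price-elastic here (demand slope 5 vs supply slope 6).
The less price-elastic side of the market bears the larger share of a per-unit tax.

Buyers bear the larger share: $12 per trip.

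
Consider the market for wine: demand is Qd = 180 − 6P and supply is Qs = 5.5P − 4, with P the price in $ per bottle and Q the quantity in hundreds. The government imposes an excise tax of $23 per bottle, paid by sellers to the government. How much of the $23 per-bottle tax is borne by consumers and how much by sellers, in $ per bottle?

Consumers bear $11 per bottle; sellers bear $12 per bottle.

Before the tax: set 180 − 6P = 5.5P − 4 → P* = $16, Q* = 84.
With the tax collected from sellers, supply shifts: Qs = 5.5(P − 23) − 4.
Solving gives Q = 18 with consumers paying $27 and sellers receiving $4 (the $23 wedge).
Burden on consumers: $11; on sellers: $12. (They sum to $23.)
The less price-elastic side of the market bears the larger share of a per-unit tax.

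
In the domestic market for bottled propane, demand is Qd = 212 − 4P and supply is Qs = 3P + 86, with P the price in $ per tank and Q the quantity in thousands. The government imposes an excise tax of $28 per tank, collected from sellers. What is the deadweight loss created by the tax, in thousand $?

Deadweight loss = $672 thousand.

Without the tax, 212 − 4P = 3P + 86 gives 7P = 126, so P* = $18 and Q* = 140.
With the tax collected from sellers, supply shifts: Qs = 3(P − 28) + 86.
New equilibrium: consumers pay $30, sellers receive $2, Q = 92. (Wedge: Pb − Ps = 28.)
Quantity falls by |ΔQ| = |140 − 92| = 48.
DWL = ½ · t · |ΔQ| = ½ · 28 · 48 = $672.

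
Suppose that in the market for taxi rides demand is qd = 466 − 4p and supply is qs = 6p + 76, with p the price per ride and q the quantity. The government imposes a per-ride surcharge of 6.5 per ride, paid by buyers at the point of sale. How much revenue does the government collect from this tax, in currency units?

Without the tax, 466 − 4p = 6p + 76 gives 10p = 390, so p* = 39 and q* = 310.
With the tax collected from buyers, demand (in seller-price terms) shifts: qd = 466 − 4(p + 6.5).
New equilibrium: buyers pay 42.9, suppliers receive 36.4, q = 294.4. (Wedge: pb − ps = 6.5.)
Revenue = t · Q = 6.5 · 294.4 = 1913.6.

Tax revenue = 1913.6.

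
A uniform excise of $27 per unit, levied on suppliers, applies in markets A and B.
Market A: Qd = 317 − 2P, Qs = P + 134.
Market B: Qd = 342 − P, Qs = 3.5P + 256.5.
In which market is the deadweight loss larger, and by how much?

Market A: pre-tax P* = $61, Q* = 195; post-tax Q = 177; deadweight loss = $243.
Market B: pre-tax P* = $19, Q* = 323; post-tax Q = 302; deadweight loss = $283.5.
Difference: $243 vs $283.5 → market B is larger by $40.5.

Market B, by $40.5.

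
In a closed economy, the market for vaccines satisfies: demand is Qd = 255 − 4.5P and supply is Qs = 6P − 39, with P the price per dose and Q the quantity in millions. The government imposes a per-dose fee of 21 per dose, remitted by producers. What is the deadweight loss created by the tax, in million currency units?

Deadweight loss = 567 million.

Before the tax: set 255 − 4.5P = 6P − 39 → P* = 28, Q* = 129.
With the tax collected from producers, supply shifts: Qs = 6(P − 21) − 39.
Solving gives Q = 75 with buyers paying 40 and producers receiving 19 (the 21 wedge).
Quantity falls by |ΔQ| = |129 − 75| = 54.
DWL = ½ · t · |ΔQ| = ½ · 21 · 54 = 567.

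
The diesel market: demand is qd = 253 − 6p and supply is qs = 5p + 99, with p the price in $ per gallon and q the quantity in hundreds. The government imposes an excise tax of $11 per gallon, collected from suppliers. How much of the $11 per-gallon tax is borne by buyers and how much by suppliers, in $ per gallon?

Buyers bear $5 per gallon; suppliers bear $6 per gallon.

Without the tax, 253 − 6p = 5p + 99 gives 11p = 154, so p* = $14 and q* = 169.
With the tax collected from suppliers, supply shifts: qs = 5(p − 11) + 99.
New equilibrium: buyers pay $19, suppliers receive $8, q = 139. (Wedge: pb − ps = 11.)
Burden on buyers: $5; on suppliers: $6. (They sum to $11.)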